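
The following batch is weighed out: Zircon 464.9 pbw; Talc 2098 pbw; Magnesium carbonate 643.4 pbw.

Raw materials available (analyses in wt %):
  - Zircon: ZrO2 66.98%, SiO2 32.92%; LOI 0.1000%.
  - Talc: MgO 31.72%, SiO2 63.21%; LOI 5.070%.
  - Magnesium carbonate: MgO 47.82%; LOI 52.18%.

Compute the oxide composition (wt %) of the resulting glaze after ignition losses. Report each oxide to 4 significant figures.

Values along the way are printed rounded to 4 significant figures at each printed step — full float precision is kept through the solve — a single rounding completes every reported number — all derived quantities, which include three oxide percentages, yield, totals, ignition loss, glass mass, are recomputed at full precision, as given in the question or the answer, from the weighed amounts at 2764 pbw of glass.
What the batch supplies per oxide:
  ZrO2: 464.9·0.6698 = 311.4 pbw
  MgO: 2098·0.3172 + 643.4·0.4782 = 973.2 pbw
  SiO2: 464.9·0.3292 + 2098·0.6321 = 1479 pbw
LOI: 464.9·0.001000 + 2098·0.05070 + 643.4·0.5218 = 442.6 pbw
Glass = total batch minus LOI = 3206 − 442.6 = 2764 pbw (the oxide masses sum to this)
percent by weight: oxide/glass ×100

Glass mass = 2764 pbw (batch 3206 − LOI 442.6).
Composition: ZrO2 11.27%, MgO 35.21%, SiO2 53.52%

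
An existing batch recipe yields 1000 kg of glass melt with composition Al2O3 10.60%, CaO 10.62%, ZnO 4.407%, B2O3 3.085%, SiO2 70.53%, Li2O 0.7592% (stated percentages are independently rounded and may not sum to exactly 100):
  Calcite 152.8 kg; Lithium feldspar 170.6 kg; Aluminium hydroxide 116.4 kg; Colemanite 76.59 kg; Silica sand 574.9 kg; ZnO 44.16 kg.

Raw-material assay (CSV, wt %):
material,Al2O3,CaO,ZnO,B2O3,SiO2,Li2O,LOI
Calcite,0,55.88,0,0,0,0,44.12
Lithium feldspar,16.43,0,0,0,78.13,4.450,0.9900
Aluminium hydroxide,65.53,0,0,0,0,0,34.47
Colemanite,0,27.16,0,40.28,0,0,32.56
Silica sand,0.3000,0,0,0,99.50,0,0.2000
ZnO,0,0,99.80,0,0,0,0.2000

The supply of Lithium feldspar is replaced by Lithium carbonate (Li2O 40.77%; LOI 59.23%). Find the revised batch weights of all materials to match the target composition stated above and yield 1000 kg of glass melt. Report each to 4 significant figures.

Revised batch per 1000 kg glass melt:
  Calcite: 152.8 kg
  Lithium carbonate: 18.62 kg
  Aluminium hydroxide: 158.5 kg
  Colemanite: 76.59 kg
  Silica sand: 708.8 kg
  ZnO: 44.16 kg
Total batch = 1159 kg; LOI loss = 159.5 kg

The whole derivation runs at exact precision throughout. Mid-chain values are printed rounded off to 4 significant figures on the page — each reported result takes just one rounding; all derived quantities (totals, six oxide percentages, yield, glass mass, ignition loss) are computed in exact precision using the weight values at 1000 kg of glass, exactly as printed in either problem or answer.
The oxide mass targets at 1000 kg glass melt:
  Al2O3: 10.60% × 1000 = 106.0 kg
  CaO: 10.62% × 1000 = 106.2 kg
  ZnO: 4.407% × 1000 = 44.07 kg
  B2O3: 3.085% × 1000 = 30.85 kg
  SiO2: 70.53% × 1000 = 705.3 kg
  Li2O: 0.7592% × 1000 = 7.592 kg
Per-oxide balance check on the weights just shown, relative to the basis at hand (every target is met by its sum modulo rounding of the values):
  Al2O3: 158.5·0.6553 + 708.8·0.003000 = 106.0 kg (target 106.0 kg)
  CaO: 152.8·0.5588 + 76.59·0.2716 = 106.2 kg (target 106.2 kg)
  ZnO: 44.16·0.9980 = 44.07 kg (target 44.07 kg)
  B2O3: 76.59·0.4028 = 30.85 kg (target 30.85 kg)
  SiO2: 708.8·0.9950 = 705.3 kg (target 705.3 kg)
  Li2O: 18.62·0.4077 = 7.591 kg (target 7.592 kg)
Glass-mass sanity pass: the batch minus its LOI: 999.9 kg (the Σ of target masses is 1000 kg; the stated basis being 1000 kg — a pure rounding effect).
Total batch = Σ batch = 1159 kg; LOI loss = Σ batch·LOI = 159.5 kg; glass ÷ batch gives a yield of 86.24%.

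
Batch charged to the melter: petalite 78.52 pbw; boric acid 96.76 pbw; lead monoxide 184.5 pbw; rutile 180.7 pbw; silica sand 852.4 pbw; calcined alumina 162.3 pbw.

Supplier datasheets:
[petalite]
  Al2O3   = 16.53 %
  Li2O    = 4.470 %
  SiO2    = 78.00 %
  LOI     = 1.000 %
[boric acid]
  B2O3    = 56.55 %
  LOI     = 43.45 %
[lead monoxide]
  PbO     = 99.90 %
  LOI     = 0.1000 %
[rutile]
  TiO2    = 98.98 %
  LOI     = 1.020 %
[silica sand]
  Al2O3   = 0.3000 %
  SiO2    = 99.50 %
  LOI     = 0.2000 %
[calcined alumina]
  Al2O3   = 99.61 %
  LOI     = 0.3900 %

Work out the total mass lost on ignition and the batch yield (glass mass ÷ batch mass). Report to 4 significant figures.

LOI loss = 47.19 pbw; glass = 1508 pbw; yield = 96.97%

Values along the way are displayed, rounded to four significant digits, on the page — every computation holds full precision at all times — a single rounding produces every reported figure — derived quantities are computed starting from the weights per 1508 pbw of glass in full precision (yield, six oxide percentages, LOI, totals, net glass mass) as they appear in the problem or answer text.
Each material's LOI contribution:
  petalite: 78.52 × 0.01000 = 0.7852 pbw
  boric acid: 96.76 × 0.4345 = 42.04 pbw
  lead monoxide: 184.5 × 0.001000 = 0.1845 pbw
  rutile: 180.7 × 0.01020 = 1.843 pbw
  silica sand: 852.4 × 0.002000 = 1.705 pbw
  calcined alumina: 162.3 × 0.003900 = 0.6330 pbw
Total LOI = 47.19 pbw
Glass = batch − LOI = 1555 − 47.19 = 1508 pbw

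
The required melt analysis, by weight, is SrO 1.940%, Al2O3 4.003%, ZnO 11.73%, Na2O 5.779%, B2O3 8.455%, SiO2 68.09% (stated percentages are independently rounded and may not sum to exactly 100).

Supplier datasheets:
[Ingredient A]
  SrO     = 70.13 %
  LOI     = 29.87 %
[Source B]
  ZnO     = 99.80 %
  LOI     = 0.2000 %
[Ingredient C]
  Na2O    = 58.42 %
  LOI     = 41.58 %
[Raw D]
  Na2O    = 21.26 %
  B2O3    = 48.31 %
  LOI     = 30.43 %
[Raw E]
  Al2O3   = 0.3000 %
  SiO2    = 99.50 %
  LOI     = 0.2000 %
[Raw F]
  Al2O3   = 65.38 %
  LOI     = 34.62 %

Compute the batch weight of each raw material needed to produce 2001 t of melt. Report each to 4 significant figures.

Batch per 2001 t melt:
  Ingredient A: 55.35 t
  Source B: 235.2 t
  Ingredient C: 70.50 t
  Raw D: 350.2 t
  Raw E: 1369 t
  Raw F: 116.2 t
Total batch = 2196 t; LOI loss = 195.8 t; yield = 91.08%

Values along the way are rounded to four significant digits as shown — every computation carries full float precision through the solve. Each reported result is rounded just once. Derived quantities (LOI, totals, the yield, glass mass, the six compositions) are recomputed from the weighed amounts per 2001 t of glass in exact precision precisely as stated by question or answer.
The oxide mass targets at 2001 t melt:
  SrO: 1.940% × 2001 = 38.82 t
  Al2O3: 4.003% × 2001 = 80.10 t
  ZnO: 11.73% × 2001 = 234.7 t
  Na2O: 5.779% × 2001 = 115.6 t
  B2O3: 8.455% × 2001 = 169.2 t
  SiO2: 68.09% × 2001 = 1362 t
Mass-balance tally per oxide working from each reported weight, per the basis as stated (summed amounts equal target values within answer rounding):
  SrO: 55.35·0.7013 = 38.82 t (target 38.82 t)
  Al2O3: 1369·0.003000 + 116.2·0.6538 = 80.08 t (target 80.10 t)
  ZnO: 235.2·0.9980 = 234.7 t (target 234.7 t)
  Na2O: 70.50·0.5842 + 350.2·0.2126 = 115.6 t (target 115.6 t)
  B2O3: 350.2·0.4831 = 169.2 t (target 169.2 t)
  SiO2: 1369·0.9950 = 1362 t (target 1362 t)
Glass-mass bookkeeping: the batch minus its LOI: 2001 t (targets for the oxides total 2001 t; against the stated basis, 2001 t — rounding explains the deltas).
Whole-batch sum: Σ batch = 2196 t; LOI loss = Σ batch·LOI = 195.8 t; yield, glass over the total, = 91.08%.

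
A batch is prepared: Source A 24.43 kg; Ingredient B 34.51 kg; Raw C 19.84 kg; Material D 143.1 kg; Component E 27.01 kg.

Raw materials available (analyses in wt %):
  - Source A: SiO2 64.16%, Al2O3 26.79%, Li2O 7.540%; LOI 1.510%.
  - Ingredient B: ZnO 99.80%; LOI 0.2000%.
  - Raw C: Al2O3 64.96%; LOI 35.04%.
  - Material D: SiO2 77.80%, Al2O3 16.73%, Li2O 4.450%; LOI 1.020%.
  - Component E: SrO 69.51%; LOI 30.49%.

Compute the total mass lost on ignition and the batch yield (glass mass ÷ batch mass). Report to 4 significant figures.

The whole derivation carries full float precision end to end — the intermediate values are shown, rounded to 4 significant figures, when written out — each reported result sees exactly one rounding — the derived quantities (the five compositions, glass mass, yield, ignition loss, totals) are computed at full precision from the weighed amounts on 231.8 kg of glass, precisely as stated by the problem or answer text.
Each material's LOI contribution:
  Source A: 24.43 × 0.01510 = 0.3689 kg
  Ingredient B: 34.51 × 0.002000 = 0.06902 kg
  Raw C: 19.84 × 0.3504 = 6.952 kg
  Material D: 143.1 × 0.01020 = 1.460 kg
  Component E: 27.01 × 0.3049 = 8.235 kg
Total LOI = 17.08 kg
Glass = batch − LOI = 248.9 − 17.08 = 231.8 kg

LOI loss = 17.08 kg; glass = 231.8 kg; yield = 93.14%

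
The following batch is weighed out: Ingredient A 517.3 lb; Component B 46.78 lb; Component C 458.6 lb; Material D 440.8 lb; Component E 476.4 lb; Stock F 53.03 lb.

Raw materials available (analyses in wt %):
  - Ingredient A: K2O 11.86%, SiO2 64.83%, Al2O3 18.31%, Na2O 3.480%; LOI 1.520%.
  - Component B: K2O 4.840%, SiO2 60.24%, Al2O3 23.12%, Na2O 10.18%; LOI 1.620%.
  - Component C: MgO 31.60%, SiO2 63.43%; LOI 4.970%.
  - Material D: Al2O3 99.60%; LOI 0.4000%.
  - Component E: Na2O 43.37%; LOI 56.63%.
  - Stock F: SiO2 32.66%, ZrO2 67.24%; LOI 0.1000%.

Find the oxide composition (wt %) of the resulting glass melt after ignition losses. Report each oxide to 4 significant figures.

Glass mass = 1690 lb (batch 1993 − LOI 303.0).
Composition: K2O 3.764%, MgO 8.576%, SiO2 39.75%, Al2O3 32.23%, Na2O 13.57%, ZrO2 2.110%

All arithmetic maintains exact precision through every step; the intermediate values are shown, rounded to 4 significant figures, within the worked lines; each reported result takes exactly one rounding — all derived quantities (net glass mass, the six compositions, yield, LOI, the totals) are carried using the weight values at 1690 lb of glass in full precision as given in the question or the answer.
What the batch supplies per oxide:
  K2O: 517.3·0.1186 + 46.78·0.04840 = 63.62 lb
  MgO: 458.6·0.3160 = 144.9 lb
  SiO2: 517.3·0.6483 + 46.78·0.6024 + 458.6·0.6343 + 53.03·0.3266 = 671.8 lb
  Al2O3: 517.3·0.1831 + 46.78·0.2312 + 440.8·0.9960 = 544.6 lb
  Na2O: 517.3·0.03480 + 46.78·0.1018 + 476.4·0.4337 = 229.4 lb
  ZrO2: 53.03·0.6724 = 35.66 lb
LOI: 517.3·0.01520 + 46.78·0.01620 + 458.6·0.04970 + 440.8·0.004000 + 476.4·0.5663 + 53.03·0.001000 = 303.0 lb
batch − LOI leaves glass = 1993 − 303.0 = 1690 lb (= Σ oxide masses)
wt %: oxide over glass, times 100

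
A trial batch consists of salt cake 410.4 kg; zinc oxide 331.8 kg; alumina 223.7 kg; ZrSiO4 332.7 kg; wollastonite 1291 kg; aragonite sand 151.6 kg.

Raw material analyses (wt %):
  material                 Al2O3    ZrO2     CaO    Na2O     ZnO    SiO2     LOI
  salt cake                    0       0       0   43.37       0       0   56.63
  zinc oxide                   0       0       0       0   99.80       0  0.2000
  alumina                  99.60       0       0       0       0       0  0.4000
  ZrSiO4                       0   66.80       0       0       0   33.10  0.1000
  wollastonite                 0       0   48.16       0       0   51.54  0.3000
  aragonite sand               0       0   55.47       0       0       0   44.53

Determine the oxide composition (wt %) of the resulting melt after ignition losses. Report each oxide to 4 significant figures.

Glass mass = 2436 kg (batch 2741 − LOI 305.7).
Composition: Al2O3 9.148%, ZrO2 9.125%, CaO 28.98%, Na2O 7.308%, ZnO 13.60%, SiO2 31.84%

Mid-chain values are shown rounded off to 4 significant figures on the page — all arithmetic carries exact precision all the way through; a single rounding yields every reported number. The derived quantities, including the yield, totals, six oxide percentages, ignition loss, glass mass, are computed from the batch weights on 2436 kg of glass at full float precision exactly as printed in either problem or answer.
Delivered oxide masses:
  Al2O3: 223.7·0.9960 = 222.8 kg
  ZrO2: 332.7·0.6680 = 222.2 kg
  CaO: 1291·0.4816 + 151.6·0.5547 = 705.8 kg
  Na2O: 410.4·0.4337 = 178.0 kg
  ZnO: 331.8·0.9980 = 331.1 kg
  SiO2: 332.7·0.3310 + 1291·0.5154 = 775.5 kg
LOI: 410.4·0.5663 + 331.8·0.002000 + 223.7·0.004000 + 332.7·0.001000 + 1291·0.003000 + 151.6·0.4453 = 305.7 kg
Glass mass = batch − LOI = 2741 − 305.7 = 2436 kg (= Σ oxide masses)
wt % = oxide mass / glass mass × 100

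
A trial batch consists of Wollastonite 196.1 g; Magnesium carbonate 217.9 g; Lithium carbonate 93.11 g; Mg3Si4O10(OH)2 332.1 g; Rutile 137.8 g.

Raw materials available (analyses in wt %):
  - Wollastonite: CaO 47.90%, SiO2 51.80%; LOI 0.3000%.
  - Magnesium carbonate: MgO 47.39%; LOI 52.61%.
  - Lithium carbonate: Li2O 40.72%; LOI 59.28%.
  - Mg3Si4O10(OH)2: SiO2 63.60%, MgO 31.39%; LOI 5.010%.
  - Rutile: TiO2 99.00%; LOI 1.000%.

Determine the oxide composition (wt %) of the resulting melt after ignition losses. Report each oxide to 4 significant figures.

Mid-chain values are displayed (rounded to 4 significant figures) in the printout — exact precision is maintained through the solve. Exactly one rounding goes into each reported value. All derived quantities are computed at full precision (totals, yield, LOI, five oxide percentages, net glass mass) using the weight values for 788.6 g of glass precisely as stated by problem or answer.
Per-oxide mass from batch:
  CaO: 196.1·0.4790 = 93.93 g
  Li2O: 93.11·0.4072 = 37.91 g
  SiO2: 196.1·0.5180 + 332.1·0.6360 = 312.8 g
  MgO: 217.9·0.4739 + 332.1·0.3139 = 207.5 g
  TiO2: 137.8·0.9900 = 136.4 g
LOI: 196.1·0.003000 + 217.9·0.5261 + 93.11·0.5928 + 332.1·0.05010 + 137.8·0.01000 = 188.4 g
Net of LOI, the glass mass = 977.0 − 188.4 = 788.6 g (= the summed oxide contributions)
wt %: oxide over glass, times 100

Glass mass = 788.6 g (batch 977.0 − LOI 188.4).
Composition: CaO 11.91%, Li2O 4.808%, SiO2 39.67%, MgO 26.31%, TiO2 17.30%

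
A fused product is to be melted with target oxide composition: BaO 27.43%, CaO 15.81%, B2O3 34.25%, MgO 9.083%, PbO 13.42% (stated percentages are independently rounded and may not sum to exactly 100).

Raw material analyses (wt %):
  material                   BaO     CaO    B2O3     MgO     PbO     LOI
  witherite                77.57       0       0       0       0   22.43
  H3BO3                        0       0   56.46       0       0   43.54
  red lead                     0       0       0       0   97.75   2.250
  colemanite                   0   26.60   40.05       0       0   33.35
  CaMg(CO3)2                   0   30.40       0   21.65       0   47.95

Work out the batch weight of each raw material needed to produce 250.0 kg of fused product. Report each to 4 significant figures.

Values along the way are shown rounded to 4 significant figures on the page; each numeric step carries full precision end to end; every reported value includes exactly one rounding. Derived quantities, which include LOI, net glass mass, five oxide percentages, yield, totals, are carried at full precision, as set out in the question or the answer, from the batch weights per 250.0 kg of glass.
Target masses of each oxide per 250.0 kg fused product:
  BaO: 27.43% × 250.0 = 68.58 kg
  CaO: 15.81% × 250.0 = 39.52 kg
  B2O3: 34.25% × 250.0 = 85.62 kg
  MgO: 9.083% × 250.0 = 22.71 kg
  PbO: 13.42% × 250.0 = 33.55 kg
Oxide-by-oxide audit on the weights just shown, versus the basis set out (summed amounts equal target values modulo rounding of the values):
  BaO: 88.40·0.7757 = 68.57 kg (target 68.58 kg)
  CaO: 28.72·0.2660 + 104.9·0.3040 = 39.53 kg (target 39.52 kg)
  B2O3: 131.3·0.5646 + 28.72·0.4005 = 85.63 kg (target 85.62 kg)
  MgO: 104.9·0.2165 = 22.71 kg (target 22.71 kg)
  PbO: 34.32·0.9775 = 33.55 kg (target 33.55 kg)
Glass-mass sanity pass: whole batch net of LOI = 250.0 kg (the Σ of target masses is 250.0 kg; basis as stated: 250.0 kg — rounding explains the deltas).
Batch total: Σ batch = 387.6 kg; LOI loss = Σ batch·LOI = 137.6 kg; the yield ratio, glass ÷ batch: 64.49%.

Batch per 250.0 kg fused product:
  witherite: 88.40 kg
  H3BO3: 131.3 kg
  red lead: 34.32 kg
  colemanite: 28.72 kg
  CaMg(CO3)2: 104.9 kg
Total batch = 387.6 kg; LOI loss = 137.6 kg; yield = 64.49%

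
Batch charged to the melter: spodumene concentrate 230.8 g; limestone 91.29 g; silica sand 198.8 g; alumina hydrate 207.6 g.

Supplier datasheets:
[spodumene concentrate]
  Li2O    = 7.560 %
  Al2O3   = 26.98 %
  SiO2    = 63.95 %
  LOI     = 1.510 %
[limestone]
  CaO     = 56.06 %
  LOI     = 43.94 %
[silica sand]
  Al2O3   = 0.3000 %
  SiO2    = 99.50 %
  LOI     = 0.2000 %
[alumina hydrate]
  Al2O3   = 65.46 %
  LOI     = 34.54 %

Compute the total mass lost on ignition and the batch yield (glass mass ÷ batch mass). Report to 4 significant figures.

LOI loss = 115.7 g; glass = 612.8 g; yield = 84.12%

All internal work maintains full precision end to end; mid-chain values are shown, rounded to four significant figures, on the page; exactly one rounding goes into every reported number; derived quantities (yield, four oxide percentages, totals, LOI, glass mass) are rebuilt in full precision from the batch weights for 612.8 g of glass, precisely as stated by question or answer.
LOI of each material in turn:
  spodumene concentrate: 230.8 × 0.01510 = 3.485 g
  limestone: 91.29 × 0.4394 = 40.11 g
  silica sand: 198.8 × 0.002000 = 0.3976 g
  alumina hydrate: 207.6 × 0.3454 = 71.71 g
Total LOI = 115.7 g
Glass = batch − LOI = 728.5 − 115.7 = 612.8 g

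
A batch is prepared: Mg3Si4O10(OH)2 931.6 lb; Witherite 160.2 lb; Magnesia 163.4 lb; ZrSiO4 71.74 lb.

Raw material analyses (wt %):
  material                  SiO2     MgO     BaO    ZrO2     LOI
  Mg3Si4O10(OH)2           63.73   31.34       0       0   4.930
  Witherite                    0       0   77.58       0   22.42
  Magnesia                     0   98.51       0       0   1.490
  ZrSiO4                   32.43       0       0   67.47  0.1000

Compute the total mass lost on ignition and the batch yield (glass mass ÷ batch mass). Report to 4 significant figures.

The working math carries full float precision through every step — working values appear rounded to 4 significant figures when written out — each reported value takes just one rounding. Derived quantities, which include LOI, totals, the yield, the four compositions, glass mass, are re-derived in full precision, as written in question or answer, using the weight values at 1243 lb of glass.
Material-by-material LOI:
  Mg3Si4O10(OH)2: 931.6 × 0.04930 = 45.93 lb
  Witherite: 160.2 × 0.2242 = 35.92 lb
  Magnesia: 163.4 × 0.01490 = 2.435 lb
  ZrSiO4: 71.74 × 0.001000 = 0.07174 lb
Total LOI = 84.35 lb
Glass = batch − LOI = 1327 − 84.35 = 1243 lb

LOI loss = 84.35 lb; glass = 1243 lb; yield = 93.64%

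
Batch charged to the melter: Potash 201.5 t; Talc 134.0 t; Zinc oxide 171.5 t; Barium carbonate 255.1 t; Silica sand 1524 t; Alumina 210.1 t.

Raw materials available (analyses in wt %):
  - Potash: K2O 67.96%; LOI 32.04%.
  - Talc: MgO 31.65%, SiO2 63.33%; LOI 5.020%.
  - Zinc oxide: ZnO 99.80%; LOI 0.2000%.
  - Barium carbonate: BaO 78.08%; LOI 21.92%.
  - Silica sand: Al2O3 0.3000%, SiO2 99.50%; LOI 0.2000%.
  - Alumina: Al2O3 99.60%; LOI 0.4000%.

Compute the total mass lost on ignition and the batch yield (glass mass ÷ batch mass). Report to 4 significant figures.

LOI loss = 131.4 t; glass = 2365 t; yield = 94.73%

All internal work carries exact precision in all steps; mid-chain values are printed (rounded to four significant digits) across the worked steps; every reported result includes exactly one rounding — all derived quantities (the yield, glass mass, totals, the six compositions, LOI) are carried at full float precision from the weighed amounts on 2365 t of glass, as given in problem or answer.
Ignition loss by material:
  Potash: 201.5 × 0.3204 = 64.56 t
  Talc: 134.0 × 0.05020 = 6.727 t
  Zinc oxide: 171.5 × 0.002000 = 0.3430 t
  Barium carbonate: 255.1 × 0.2192 = 55.92 t
  Silica sand: 1524 × 0.002000 = 3.048 t
  Alumina: 210.1 × 0.004000 = 0.8404 t
Total LOI = 131.4 t
Glass = batch − LOI = 2496 − 131.4 = 2365 t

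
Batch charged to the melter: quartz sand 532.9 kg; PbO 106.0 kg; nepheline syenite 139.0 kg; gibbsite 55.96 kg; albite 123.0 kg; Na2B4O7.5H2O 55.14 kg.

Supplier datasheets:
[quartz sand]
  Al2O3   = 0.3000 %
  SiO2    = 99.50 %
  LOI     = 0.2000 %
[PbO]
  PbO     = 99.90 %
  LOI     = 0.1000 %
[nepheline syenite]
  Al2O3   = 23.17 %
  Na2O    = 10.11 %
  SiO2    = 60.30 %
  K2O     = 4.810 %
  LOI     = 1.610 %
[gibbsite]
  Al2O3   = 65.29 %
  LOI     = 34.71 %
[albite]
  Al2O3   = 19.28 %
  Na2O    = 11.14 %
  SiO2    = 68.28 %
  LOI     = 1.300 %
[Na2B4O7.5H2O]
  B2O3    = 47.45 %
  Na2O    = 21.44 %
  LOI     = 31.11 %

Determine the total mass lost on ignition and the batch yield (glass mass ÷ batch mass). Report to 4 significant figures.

In-progress results are displayed (rounded to four significant digits) across the worked steps. The working math carries exact precision through every step; each reported figure is rounded once only; the derived quantities are carried at full float precision (ignition loss, glass mass, the totals, the six compositions, the yield) from the batch weights at 970.4 kg of glass exactly as printed in the problem or the answer.
Material-by-material LOI:
  quartz sand: 532.9 × 0.002000 = 1.066 kg
  PbO: 106.0 × 0.001000 = 0.1060 kg
  nepheline syenite: 139.0 × 0.01610 = 2.238 kg
  gibbsite: 55.96 × 0.3471 = 19.42 kg
  albite: 123.0 × 0.01300 = 1.599 kg
  Na2B4O7.5H2O: 55.14 × 0.3111 = 17.15 kg
Total LOI = 41.59 kg
Glass = batch − LOI = 1012 − 41.59 = 970.4 kg

LOI loss = 41.59 kg; glass = 970.4 kg; yield = 95.89%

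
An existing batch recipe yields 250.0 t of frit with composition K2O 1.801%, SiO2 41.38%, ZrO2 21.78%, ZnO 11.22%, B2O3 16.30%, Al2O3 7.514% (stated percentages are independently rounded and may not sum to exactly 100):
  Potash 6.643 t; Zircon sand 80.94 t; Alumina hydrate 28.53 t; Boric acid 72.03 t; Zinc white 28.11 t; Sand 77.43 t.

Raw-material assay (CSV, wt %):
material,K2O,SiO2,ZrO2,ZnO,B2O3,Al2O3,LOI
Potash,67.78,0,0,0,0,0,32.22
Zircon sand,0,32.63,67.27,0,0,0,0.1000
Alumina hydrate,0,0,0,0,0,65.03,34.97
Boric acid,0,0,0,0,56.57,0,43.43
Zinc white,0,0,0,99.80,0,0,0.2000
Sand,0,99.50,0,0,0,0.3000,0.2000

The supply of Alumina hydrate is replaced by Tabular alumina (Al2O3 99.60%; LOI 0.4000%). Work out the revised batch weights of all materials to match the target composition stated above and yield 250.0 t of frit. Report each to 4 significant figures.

In-progress results are shown with 4-significant-figure rounding alongside each step; each numeric step maintains full precision at every stage — exactly one rounding lands on every reported result — all derived quantities, including totals, glass mass, ignition loss, yield, the six compositions, are re-derived using the weight values per 250.0 t of glass in full float precision, as they appear in problem or answer.
Oxide mass targets, per 250.0 t frit:
  K2O: 1.801% × 250.0 = 4.502 t
  SiO2: 41.38% × 250.0 = 103.4 t
  ZrO2: 21.78% × 250.0 = 54.45 t
  ZnO: 11.22% × 250.0 = 28.05 t
  B2O3: 16.30% × 250.0 = 40.75 t
  Al2O3: 7.514% × 250.0 = 18.78 t
Verifying the oxide balance on the weights just shown, relative to the basis at hand (each sum matches its target mass modulo rounding of the values):
  K2O: 6.643·0.6778 = 4.503 t (target 4.502 t)
  SiO2: 80.94·0.3263 + 77.43·0.9950 = 103.5 t (target 103.4 t)
  ZrO2: 80.94·0.6727 = 54.45 t (target 54.45 t)
  ZnO: 28.11·0.9980 = 28.05 t (target 28.05 t)
  B2O3: 72.03·0.5657 = 40.75 t (target 40.75 t)
  Al2O3: 18.63·0.9960 + 77.43·0.003000 = 18.79 t (target 18.78 t)
Glass-mass bookkeeping: net batch after ignition = 250.0 t (summing oxide targets gives 250.0 t; versus the stated basis of 250.0 t — deltas are rounding alone).
Summing the batch: Σ batch = 283.8 t; loss to ignition Σ batch·LOI = 33.79 t; yield = glass ÷ total batch = 88.09%.

Revised batch per 250.0 t frit:
  Potash: 6.643 t
  Zircon sand: 80.94 t
  Tabular alumina: 18.63 t
  Boric acid: 72.03 t
  Zinc white: 28.11 t
  Sand: 77.43 t
Total batch = 283.8 t; LOI loss = 33.79 t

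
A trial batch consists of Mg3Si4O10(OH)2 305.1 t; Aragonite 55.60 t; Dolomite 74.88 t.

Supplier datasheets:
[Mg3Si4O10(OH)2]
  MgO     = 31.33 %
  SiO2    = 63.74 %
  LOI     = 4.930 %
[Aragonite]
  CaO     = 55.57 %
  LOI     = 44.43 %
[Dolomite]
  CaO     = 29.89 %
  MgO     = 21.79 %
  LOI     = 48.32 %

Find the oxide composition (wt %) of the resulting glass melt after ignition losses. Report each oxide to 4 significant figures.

The whole derivation holds full float precision in every operation; values along the way appear rounded to four significant figures within the worked lines. A single rounding completes every reported figure; derived quantities are carried in exact precision (the yield, the totals, three oxide percentages, LOI, glass mass) using the weight values for 359.7 t of glass exactly as shown in the question or the answer.
What the batch supplies per oxide:
  CaO: 55.60·0.5557 + 74.88·0.2989 = 53.28 t
  MgO: 305.1·0.3133 + 74.88·0.2179 = 111.9 t
  SiO2: 305.1·0.6374 = 194.5 t
LOI: 305.1·0.04930 + 55.60·0.4443 + 74.88·0.4832 = 75.93 t
Resulting glass, batch − LOI: 435.6 − 75.93 = 359.7 t (the oxide masses sum to this)
oxide / glass × 100 gives the wt %

Glass mass = 359.7 t (batch 435.6 − LOI 75.93).
Composition: CaO 14.81%, MgO 31.11%, SiO2 54.07%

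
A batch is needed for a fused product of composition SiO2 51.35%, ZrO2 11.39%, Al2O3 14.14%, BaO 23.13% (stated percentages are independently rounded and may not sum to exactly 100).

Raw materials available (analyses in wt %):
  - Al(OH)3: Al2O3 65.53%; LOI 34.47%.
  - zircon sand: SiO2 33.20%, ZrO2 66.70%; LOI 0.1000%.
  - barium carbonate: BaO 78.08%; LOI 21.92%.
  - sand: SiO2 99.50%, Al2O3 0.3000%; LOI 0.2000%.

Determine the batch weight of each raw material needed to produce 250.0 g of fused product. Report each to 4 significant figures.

The whole derivation runs at exact precision from first step to last; in-progress results are shown, rounded to four significant figures, on the page; a single rounding produces every reported result; derived quantities (ignition loss, four oxide percentages, yield, the totals, net glass mass) are recomputed at full precision from the batch weights per 250.0 g of glass, as quoted within the problem or answer text.
Oxide-by-oxide targets in 250.0 g fused product:
  SiO2: 51.35% × 250.0 = 128.4 g
  ZrO2: 11.39% × 250.0 = 28.48 g
  Al2O3: 14.14% × 250.0 = 35.35 g
  BaO: 23.13% × 250.0 = 57.82 g
Verifying the oxide balance with the batch weights as given, relative to the basis at hand (every target is met by its sum within answer rounding):
  SiO2: 42.69·0.3320 + 114.8·0.9950 = 128.4 g (target 128.4 g)
  ZrO2: 42.69·0.6670 = 28.47 g (target 28.48 g)
  Al2O3: 53.42·0.6553 + 114.8·0.003000 = 35.35 g (target 35.35 g)
  BaO: 74.06·0.7808 = 57.83 g (target 57.82 g)
Glass-mass sanity pass: whole batch net of LOI = 250.0 g (oxide target masses add up to 250.0 g; against the stated basis, 250.0 g — differing by rounding only).
Batch total: Σ batch = 285.0 g; loss to ignition Σ batch·LOI = 34.92 g; the yield ratio, glass ÷ batch: 87.75%.

Batch per 250.0 g fused product:
  Al(OH)3: 53.42 g
  zircon sand: 42.69 g
  barium carbonate: 74.06 g
  sand: 114.8 g
Total batch = 285.0 g; LOI loss = 34.92 g; yield = 87.75%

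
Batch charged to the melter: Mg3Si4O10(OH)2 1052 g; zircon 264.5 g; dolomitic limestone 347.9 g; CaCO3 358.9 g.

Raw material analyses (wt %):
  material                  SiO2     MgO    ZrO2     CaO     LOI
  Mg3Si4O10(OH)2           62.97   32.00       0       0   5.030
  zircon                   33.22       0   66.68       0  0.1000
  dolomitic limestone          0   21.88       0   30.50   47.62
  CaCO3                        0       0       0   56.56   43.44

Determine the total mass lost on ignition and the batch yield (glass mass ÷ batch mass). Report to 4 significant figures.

Every computation holds exact precision in all steps — values along the way are displayed rounded to 4 significant digits on the page — each reported figure receives exactly one rounding. Derived quantities are computed using the weight values for 1649 g of glass at full float precision (four oxide percentages, LOI, totals, yield, glass mass), precisely as stated by the question or the answer.
Ignition loss by material:
  Mg3Si4O10(OH)2: 1052 × 0.05030 = 52.92 g
  zircon: 264.5 × 0.001000 = 0.2645 g
  dolomitic limestone: 347.9 × 0.4762 = 165.7 g
  CaCO3: 358.9 × 0.4344 = 155.9 g
Total LOI = 374.8 g
Glass = batch − LOI = 2023 − 374.8 = 1649 g

LOI loss = 374.8 g; glass = 1649 g; yield = 81.48%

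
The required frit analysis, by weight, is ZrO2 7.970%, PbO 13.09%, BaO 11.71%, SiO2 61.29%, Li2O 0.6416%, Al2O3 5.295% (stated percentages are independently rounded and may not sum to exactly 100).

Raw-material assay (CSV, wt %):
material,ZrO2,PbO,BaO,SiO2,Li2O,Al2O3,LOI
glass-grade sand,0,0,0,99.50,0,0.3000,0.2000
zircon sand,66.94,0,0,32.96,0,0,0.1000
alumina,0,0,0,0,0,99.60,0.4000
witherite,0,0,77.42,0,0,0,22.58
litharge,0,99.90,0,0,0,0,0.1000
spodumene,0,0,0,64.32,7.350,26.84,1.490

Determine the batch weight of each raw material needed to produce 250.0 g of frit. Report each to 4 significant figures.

Batch per 250.0 g frit:
  glass-grade sand: 130.0 g
  zircon sand: 29.77 g
  alumina: 7.018 g
  witherite: 37.81 g
  litharge: 32.76 g
  spodumene: 21.82 g
Total batch = 259.2 g; LOI loss = 9.213 g; yield = 96.45%

Each numeric step maintains exact precision through the solve; working values are shown, rounded to four significant figures, as written — a single rounding completes each reported number; all derived quantities are computed at full precision (the yield, net glass mass, the six compositions, totals, LOI) from the batch weights at 250.0 g of glass precisely as stated by question or answer.
Per-oxide target masses for 250.0 g frit:
  ZrO2: 7.970% × 250.0 = 19.92 g
  PbO: 13.09% × 250.0 = 32.72 g
  BaO: 11.71% × 250.0 = 29.28 g
  SiO2: 61.29% × 250.0 = 153.2 g
  Li2O: 0.6416% × 250.0 = 1.604 g
  Al2O3: 5.295% × 250.0 = 13.24 g
Sums-versus-targets review per the reported batch figures, per the basis as stated (target by target, the sums agree given rounding of the digits):
  ZrO2: 29.77·0.6694 = 19.93 g (target 19.92 g)
  PbO: 32.76·0.9990 = 32.73 g (target 32.72 g)
  BaO: 37.81·0.7742 = 29.27 g (target 29.28 g)
  SiO2: 130.0·0.9950 + 29.77·0.3296 + 21.82·0.6432 = 153.2 g (target 153.2 g)
  Li2O: 21.82·0.07350 = 1.604 g (target 1.604 g)
  Al2O3: 130.0·0.003000 + 7.018·0.9960 + 21.82·0.2684 = 13.24 g (target 13.24 g)
The glass-mass cross-check: total batch − LOI = 250.0 g (per-oxide target masses sum to 250.0 g; with the basis standing at 250.0 g — rounding explains the deltas).
Whole-batch sum: Σ batch = 259.2 g; the LOI term Σ batch·LOI equals 9.213 g; yield, glass over the total, = 96.45%.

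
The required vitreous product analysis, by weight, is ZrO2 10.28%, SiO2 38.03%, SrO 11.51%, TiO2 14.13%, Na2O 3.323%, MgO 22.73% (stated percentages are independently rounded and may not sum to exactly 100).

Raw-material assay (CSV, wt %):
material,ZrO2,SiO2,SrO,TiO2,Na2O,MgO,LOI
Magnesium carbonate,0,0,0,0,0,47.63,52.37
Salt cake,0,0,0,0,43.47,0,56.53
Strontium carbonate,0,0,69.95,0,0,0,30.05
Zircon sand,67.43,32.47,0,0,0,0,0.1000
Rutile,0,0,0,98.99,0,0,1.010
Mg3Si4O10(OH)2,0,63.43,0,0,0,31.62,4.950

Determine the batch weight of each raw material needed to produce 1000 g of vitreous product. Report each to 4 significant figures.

The whole derivation holds full precision at each step — values along the way are shown, with 4-significant-figure rounding, at each printed step. Every reported figure takes a single rounding. The derived quantities (yield, net glass mass, six oxide percentages, totals, LOI) are recomputed at exact precision from the batch weights on 1000 g of glass, exactly as shown in either problem or answer.
Oxide mass targets, per 1000 g vitreous product:
  ZrO2: 10.28% × 1000 = 102.8 g
  SiO2: 38.03% × 1000 = 380.3 g
  SrO: 11.51% × 1000 = 115.1 g
  TiO2: 14.13% × 1000 = 141.3 g
  Na2O: 3.323% × 1000 = 33.23 g
  MgO: 22.73% × 1000 = 227.3 g
Balance tally, oxide-wise, on the weights just shown, on the stated basis (summed amounts equal target values within answer rounding):
  ZrO2: 152.5·0.6743 = 102.8 g (target 102.8 g)
  SiO2: 152.5·0.3247 + 521.5·0.6343 = 380.3 g (target 380.3 g)
  SrO: 164.5·0.6995 = 115.1 g (target 115.1 g)
  TiO2: 142.7·0.9899 = 141.3 g (target 141.3 g)
  Na2O: 76.44·0.4347 = 33.23 g (target 33.23 g)
  MgO: 131.0·0.4763 + 521.5·0.3162 = 227.3 g (target 227.3 g)
The glass-mass cross-check: batch Σ − ignition loss = 1000 g (per-oxide target masses sum to 1000 g; basis as stated: 1000 g — any gap is answer rounding).
Batch total: Σ batch = 1189 g; Σ batch·LOI gives LOI loss = 188.7 g; yield = glass ÷ total batch = 84.13%.

Batch per 1000 g vitreous product:
  Magnesium carbonate: 131.0 g
  Salt cake: 76.44 g
  Strontium carbonate: 164.5 g
  Zircon sand: 152.5 g
  Rutile: 142.7 g
  Mg3Si4O10(OH)2: 521.5 g
Total batch = 1189 g; LOI loss = 188.7 g; yield = 84.13%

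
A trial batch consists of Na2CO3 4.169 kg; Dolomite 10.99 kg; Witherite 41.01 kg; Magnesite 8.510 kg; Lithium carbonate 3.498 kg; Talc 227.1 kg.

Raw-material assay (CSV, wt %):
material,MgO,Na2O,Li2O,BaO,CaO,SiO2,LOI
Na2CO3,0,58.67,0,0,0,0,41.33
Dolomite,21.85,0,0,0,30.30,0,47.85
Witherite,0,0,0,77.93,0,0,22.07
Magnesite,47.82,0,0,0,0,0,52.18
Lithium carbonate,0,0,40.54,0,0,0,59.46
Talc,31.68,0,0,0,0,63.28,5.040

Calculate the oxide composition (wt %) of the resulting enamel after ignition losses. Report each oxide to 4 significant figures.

In-progress results are displayed with 4-significant-figure rounding across the worked steps. Every computation maintains full float precision at every stage; a single rounding yields every reported number; all derived quantities (six oxide percentages, yield, the totals, LOI, net glass mass) are carried in full precision using the weight values on 261.3 kg of glass exactly as printed in the question or the answer.
Per-oxide mass from batch:
  MgO: 10.99·0.2185 + 8.510·0.4782 + 227.1·0.3168 = 78.42 kg
  Na2O: 4.169·0.5867 = 2.446 kg
  Li2O: 3.498·0.4054 = 1.418 kg
  BaO: 41.01·0.7793 = 31.96 kg
  CaO: 10.99·0.3030 = 3.330 kg
  SiO2: 227.1·0.6328 = 143.7 kg
LOI: 4.169·0.4133 + 10.99·0.4785 + 41.01·0.2207 + 8.510·0.5218 + 3.498·0.5946 + 227.1·0.05040 = 34.00 kg
Glass mass = batch − LOI = 295.3 − 34.00 = 261.3 kg (equal to the oxide-mass sum)
oxide / glass × 100 gives the wt %

Glass mass = 261.3 kg (batch 295.3 − LOI 34.00).
Composition: MgO 30.01%, Na2O 0.9361%, Li2O 0.5428%, BaO 12.23%, CaO 1.274%, SiO2 55.00%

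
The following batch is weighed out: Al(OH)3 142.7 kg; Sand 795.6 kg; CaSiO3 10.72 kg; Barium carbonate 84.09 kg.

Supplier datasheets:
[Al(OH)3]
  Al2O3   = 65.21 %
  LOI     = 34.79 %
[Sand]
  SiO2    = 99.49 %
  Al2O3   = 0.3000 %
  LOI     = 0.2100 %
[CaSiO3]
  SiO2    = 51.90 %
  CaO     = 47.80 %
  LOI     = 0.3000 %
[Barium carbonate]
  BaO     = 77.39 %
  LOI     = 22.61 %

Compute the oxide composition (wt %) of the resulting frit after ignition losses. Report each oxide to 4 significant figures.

Glass mass = 962.7 kg (batch 1033 − LOI 70.36).
Composition: SiO2 82.79%, CaO 0.5322%, BaO 6.760%, Al2O3 9.913%

The working math carries full float precision end to end — mid-chain values are shown rounded to four significant figures across the worked steps. Exactly one rounding lands on each reported value; all derived quantities, which include yield, net glass mass, LOI, the totals, the four compositions, are computed at full float precision, as written in either problem or answer, starting from the weights at 962.7 kg of glass.
Oxide-by-oxide delivered mass:
  SiO2: 795.6·0.9949 + 10.72·0.5190 = 797.1 kg
  CaO: 10.72·0.4780 = 5.124 kg
  BaO: 84.09·0.7739 = 65.08 kg
  Al2O3: 142.7·0.6521 + 795.6·0.003000 = 95.44 kg
LOI: 142.7·0.3479 + 795.6·0.002100 + 10.72·0.003000 + 84.09·0.2261 = 70.36 kg
batch − LOI leaves glass = 1033 − 70.36 = 962.7 kg (consistent with Σ oxide mass)
wt % = 100 × oxide mass / glass mass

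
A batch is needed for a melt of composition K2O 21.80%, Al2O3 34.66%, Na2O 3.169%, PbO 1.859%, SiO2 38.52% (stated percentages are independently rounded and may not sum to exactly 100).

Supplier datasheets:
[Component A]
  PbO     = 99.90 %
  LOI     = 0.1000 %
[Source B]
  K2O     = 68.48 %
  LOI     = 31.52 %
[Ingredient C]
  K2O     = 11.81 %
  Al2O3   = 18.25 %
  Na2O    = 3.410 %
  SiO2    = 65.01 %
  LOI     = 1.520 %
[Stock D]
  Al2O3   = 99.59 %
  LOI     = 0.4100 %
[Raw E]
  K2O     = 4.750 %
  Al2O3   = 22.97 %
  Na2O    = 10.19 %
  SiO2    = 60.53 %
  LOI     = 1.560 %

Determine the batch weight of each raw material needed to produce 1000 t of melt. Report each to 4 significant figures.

The whole derivation holds full float precision at every stage — the intermediate values are displayed (rounded to four significant digits) alongside each step. Exactly one rounding lands on every reported figure; all derived quantities (totals, yield, glass mass, ignition loss, the five compositions) are carried starting from the weights for 1000 t of glass at exact precision exactly as shown in the problem or answer text.
Oxide mass targets, per 1000 t melt:
  K2O: 21.80% × 1000 = 218.0 t
  Al2O3: 34.66% × 1000 = 346.6 t
  Na2O: 3.169% × 1000 = 31.69 t
  PbO: 1.859% × 1000 = 18.59 t
  SiO2: 38.52% × 1000 = 385.2 t
A balance pass over the oxides, using the reported weights, relative to the basis at hand (oxide sums agree with the targets modulo rounding of the values):
  K2O: 231.1·0.6848 + 440.1·0.1181 + 163.7·0.04750 = 218.0 t (target 218.0 t)
  Al2O3: 440.1·0.1825 + 229.6·0.9959 + 163.7·0.2297 = 346.6 t (target 346.6 t)
  Na2O: 440.1·0.03410 + 163.7·0.1019 = 31.69 t (target 31.69 t)
  PbO: 18.61·0.9990 = 18.59 t (target 18.59 t)
  SiO2: 440.1·0.6501 + 163.7·0.6053 = 385.2 t (target 385.2 t)
Glass-mass bookkeeping: net batch after ignition = 1000 t (the Σ of target masses is 1000 t; stated basis 1000 t — any gap is answer rounding).
Total batch = Σ batch = 1083 t; loss to ignition Σ batch·LOI = 83.05 t; yield = glass ÷ total batch = 92.33%.

Batch per 1000 t melt:
  Component A: 18.61 t
  Source B: 231.1 t
  Ingredient C: 440.1 t
  Stock D: 229.6 t
  Raw E: 163.7 t
Total batch = 1083 t; LOI loss = 83.05 t; yield = 92.33%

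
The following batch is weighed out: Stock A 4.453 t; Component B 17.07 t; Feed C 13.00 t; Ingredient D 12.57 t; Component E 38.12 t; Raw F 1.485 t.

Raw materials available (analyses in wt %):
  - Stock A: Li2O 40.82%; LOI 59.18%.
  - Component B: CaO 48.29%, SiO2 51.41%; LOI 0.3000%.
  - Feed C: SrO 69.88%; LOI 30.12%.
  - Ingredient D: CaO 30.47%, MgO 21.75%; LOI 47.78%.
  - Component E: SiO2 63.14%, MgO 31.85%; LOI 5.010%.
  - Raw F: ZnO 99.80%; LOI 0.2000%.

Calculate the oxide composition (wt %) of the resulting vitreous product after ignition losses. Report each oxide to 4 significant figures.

The whole derivation maintains full precision from start to finish; working values appear (rounded to 4 significant digits) in the working; every reported value takes a single rounding. All derived quantities are carried at full precision (LOI, glass mass, six oxide percentages, yield, the totals) using the weight values on 72.18 t of glass precisely as stated by question or answer.
Oxide masses out of the charge:
  Li2O: 4.453·0.4082 = 1.818 t
  ZnO: 1.485·0.9980 = 1.482 t
  CaO: 17.07·0.4829 + 12.57·0.3047 = 12.07 t
  SiO2: 17.07·0.5141 + 38.12·0.6314 = 32.84 t
  SrO: 13.00·0.6988 = 9.084 t
  MgO: 12.57·0.2175 + 38.12·0.3185 = 14.88 t
LOI: 4.453·0.5918 + 17.07·0.003000 + 13.00·0.3012 + 12.57·0.4778 + 38.12·0.05010 + 1.485·0.002000 = 14.52 t
Net of LOI, the glass mass = 86.70 − 14.52 = 72.18 t (equal to the oxide-mass sum)
each wt % is 100 × oxide ÷ glass

Glass mass = 72.18 t (batch 86.70 − LOI 14.52).
Composition: Li2O 2.518%, ZnO 2.053%, CaO 16.73%, SiO2 45.51%, SrO 12.59%, MgO 20.61%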